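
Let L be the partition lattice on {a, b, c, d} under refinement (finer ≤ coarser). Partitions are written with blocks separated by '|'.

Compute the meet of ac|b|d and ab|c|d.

a|b|c|d

Common lower bounds of {ac|b|d, ab|c|d}: a|b|c|d.
The greatest among these is a|b|c|d.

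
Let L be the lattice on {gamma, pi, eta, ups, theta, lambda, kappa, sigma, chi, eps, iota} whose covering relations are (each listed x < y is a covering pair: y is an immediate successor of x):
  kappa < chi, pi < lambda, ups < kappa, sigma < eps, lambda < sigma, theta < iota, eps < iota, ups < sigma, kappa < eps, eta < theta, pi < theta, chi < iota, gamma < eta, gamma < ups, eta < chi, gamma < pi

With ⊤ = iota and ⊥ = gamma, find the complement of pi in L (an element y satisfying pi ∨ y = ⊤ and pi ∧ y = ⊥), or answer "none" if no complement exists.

chi

Need y with pi ∨ y = iota and pi ∧ y = gamma.
Checking each element gives: chi.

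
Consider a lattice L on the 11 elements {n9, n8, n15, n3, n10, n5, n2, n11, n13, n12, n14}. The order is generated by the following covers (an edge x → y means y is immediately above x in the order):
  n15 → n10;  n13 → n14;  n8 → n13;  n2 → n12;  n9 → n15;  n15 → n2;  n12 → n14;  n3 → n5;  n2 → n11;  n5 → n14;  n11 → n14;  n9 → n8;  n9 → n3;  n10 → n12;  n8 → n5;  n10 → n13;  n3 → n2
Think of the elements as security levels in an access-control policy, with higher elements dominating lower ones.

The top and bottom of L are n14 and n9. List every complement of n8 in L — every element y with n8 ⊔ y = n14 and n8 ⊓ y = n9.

Need y with n8 ∨ y = n14 and n8 ∧ y = n9.
Checking each element gives: n11, n12, n2.

n11, n12, n2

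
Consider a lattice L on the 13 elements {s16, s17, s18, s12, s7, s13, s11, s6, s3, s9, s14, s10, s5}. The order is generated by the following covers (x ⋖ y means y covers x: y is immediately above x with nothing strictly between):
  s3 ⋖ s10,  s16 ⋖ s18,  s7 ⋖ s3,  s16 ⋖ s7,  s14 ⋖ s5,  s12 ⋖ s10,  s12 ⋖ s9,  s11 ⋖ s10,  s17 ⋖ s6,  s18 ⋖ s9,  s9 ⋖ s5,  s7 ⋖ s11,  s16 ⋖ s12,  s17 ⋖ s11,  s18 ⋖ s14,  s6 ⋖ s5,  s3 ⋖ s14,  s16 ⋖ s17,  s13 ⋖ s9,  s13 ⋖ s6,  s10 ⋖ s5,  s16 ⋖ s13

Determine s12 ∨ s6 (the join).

s5

Common upper bounds of {s12, s6}: s5.
The least among these is s5.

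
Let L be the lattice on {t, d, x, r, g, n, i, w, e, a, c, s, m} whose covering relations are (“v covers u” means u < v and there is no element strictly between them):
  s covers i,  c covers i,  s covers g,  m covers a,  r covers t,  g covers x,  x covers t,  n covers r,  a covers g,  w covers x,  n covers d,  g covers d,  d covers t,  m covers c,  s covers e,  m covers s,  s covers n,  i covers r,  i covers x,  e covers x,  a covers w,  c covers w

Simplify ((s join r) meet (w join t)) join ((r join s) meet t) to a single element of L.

x

s ∨ r = s
w ∨ t = w
s ∧ w = x
r ∨ s = s
s ∧ t = t
x ∨ t = x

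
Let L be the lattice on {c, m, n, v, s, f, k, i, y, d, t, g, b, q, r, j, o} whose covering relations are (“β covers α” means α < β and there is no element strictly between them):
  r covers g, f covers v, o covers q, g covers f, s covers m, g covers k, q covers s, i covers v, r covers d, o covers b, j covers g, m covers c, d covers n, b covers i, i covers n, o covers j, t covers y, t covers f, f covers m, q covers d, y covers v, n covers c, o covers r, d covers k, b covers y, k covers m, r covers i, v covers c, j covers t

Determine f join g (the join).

Common upper bounds of {f, g}: g, j, o, r.
The least among these is g.

g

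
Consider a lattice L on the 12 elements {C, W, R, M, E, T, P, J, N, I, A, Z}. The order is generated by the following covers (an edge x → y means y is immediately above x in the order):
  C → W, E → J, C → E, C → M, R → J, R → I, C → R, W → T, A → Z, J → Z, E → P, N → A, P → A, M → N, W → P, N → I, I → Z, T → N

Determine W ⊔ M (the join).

Common upper bounds of {W, M}: A, I, N, Z.
The least among these is N.

N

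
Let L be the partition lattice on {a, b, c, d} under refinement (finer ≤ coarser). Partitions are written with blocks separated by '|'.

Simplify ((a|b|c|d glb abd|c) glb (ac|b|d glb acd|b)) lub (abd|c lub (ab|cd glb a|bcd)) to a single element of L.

abcd

a|b|c|d ∧ abd|c = a|b|c|d
ac|b|d ∧ acd|b = ac|b|d
a|b|c|d ∧ ac|b|d = a|b|c|d
ab|cd ∧ a|bcd = a|b|cd
abd|c ∨ a|b|cd = abcd
a|b|c|d ∨ abcd = abcd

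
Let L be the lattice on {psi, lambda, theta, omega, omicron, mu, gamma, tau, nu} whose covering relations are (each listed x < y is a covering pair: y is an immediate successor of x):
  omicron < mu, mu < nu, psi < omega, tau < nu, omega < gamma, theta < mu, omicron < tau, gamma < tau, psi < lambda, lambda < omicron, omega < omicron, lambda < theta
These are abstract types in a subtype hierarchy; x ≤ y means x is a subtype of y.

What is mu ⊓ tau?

omicron

Common lower bounds of {mu, tau}: lambda, omega, omicron, psi.
The greatest among these is omicron.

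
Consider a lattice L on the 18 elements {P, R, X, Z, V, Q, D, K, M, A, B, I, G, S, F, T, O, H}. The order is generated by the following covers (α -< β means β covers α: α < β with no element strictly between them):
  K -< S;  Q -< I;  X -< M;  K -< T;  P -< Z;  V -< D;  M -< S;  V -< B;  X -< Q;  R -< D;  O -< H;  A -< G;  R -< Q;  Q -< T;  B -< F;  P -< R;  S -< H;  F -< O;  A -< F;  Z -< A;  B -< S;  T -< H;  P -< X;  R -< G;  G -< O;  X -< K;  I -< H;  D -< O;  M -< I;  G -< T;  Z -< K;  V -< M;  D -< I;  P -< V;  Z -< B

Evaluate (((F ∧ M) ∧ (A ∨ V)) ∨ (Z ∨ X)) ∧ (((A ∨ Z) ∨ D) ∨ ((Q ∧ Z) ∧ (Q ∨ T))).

F ∧ M = V
A ∨ V = F
V ∧ F = V
Z ∨ X = K
V ∨ K = S
A ∨ Z = A
A ∨ D = O
Q ∧ Z = P
Q ∨ T = T
P ∧ T = P
O ∨ P = O
S ∧ O = B

B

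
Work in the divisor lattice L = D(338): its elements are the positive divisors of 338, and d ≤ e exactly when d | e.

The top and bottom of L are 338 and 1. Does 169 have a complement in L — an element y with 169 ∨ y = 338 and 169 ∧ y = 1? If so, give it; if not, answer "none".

Need y with 169 ∨ y = 338 and 169 ∧ y = 1.
Checking each element gives: 2.

2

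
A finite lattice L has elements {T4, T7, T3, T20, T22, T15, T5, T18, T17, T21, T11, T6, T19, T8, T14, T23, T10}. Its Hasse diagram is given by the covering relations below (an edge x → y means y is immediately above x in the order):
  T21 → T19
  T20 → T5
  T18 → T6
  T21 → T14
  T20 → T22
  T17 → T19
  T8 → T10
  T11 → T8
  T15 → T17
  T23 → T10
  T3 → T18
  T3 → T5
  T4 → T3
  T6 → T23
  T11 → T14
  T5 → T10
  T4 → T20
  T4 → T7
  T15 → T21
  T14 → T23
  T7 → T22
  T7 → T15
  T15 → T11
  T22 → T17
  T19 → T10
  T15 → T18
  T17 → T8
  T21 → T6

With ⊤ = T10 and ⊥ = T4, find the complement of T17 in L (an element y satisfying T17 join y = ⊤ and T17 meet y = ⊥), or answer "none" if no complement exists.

T3

Need y with T17 ∨ y = T10 and T17 ∧ y = T4.
Checking each element gives: T3.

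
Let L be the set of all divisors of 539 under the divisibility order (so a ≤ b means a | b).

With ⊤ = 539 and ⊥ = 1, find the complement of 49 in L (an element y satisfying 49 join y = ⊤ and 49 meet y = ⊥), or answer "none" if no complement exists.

11

Need y with 49 ∨ y = 539 and 49 ∧ y = 1.
Checking each element gives: 11.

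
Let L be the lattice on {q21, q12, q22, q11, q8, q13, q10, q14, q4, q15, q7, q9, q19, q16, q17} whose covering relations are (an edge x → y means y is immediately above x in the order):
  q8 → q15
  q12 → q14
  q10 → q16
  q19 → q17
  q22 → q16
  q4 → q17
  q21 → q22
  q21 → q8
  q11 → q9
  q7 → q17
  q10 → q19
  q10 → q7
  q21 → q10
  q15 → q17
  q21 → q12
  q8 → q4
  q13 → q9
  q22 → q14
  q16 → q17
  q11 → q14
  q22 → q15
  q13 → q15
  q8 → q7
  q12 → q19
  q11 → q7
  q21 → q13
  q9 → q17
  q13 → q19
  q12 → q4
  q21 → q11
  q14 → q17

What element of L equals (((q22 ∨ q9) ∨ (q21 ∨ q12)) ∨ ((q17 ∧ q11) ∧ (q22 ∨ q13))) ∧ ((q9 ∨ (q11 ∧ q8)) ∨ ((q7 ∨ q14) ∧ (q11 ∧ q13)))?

q22 ∨ q9 = q17
q21 ∨ q12 = q12
q17 ∨ q12 = q17
q17 ∧ q11 = q11
q22 ∨ q13 = q15
q11 ∧ q15 = q21
q17 ∨ q21 = q17
q11 ∧ q8 = q21
q9 ∨ q21 = q9
q7 ∨ q14 = q17
q11 ∧ q13 = q21
q17 ∧ q21 = q21
q9 ∨ q21 = q9
q17 ∧ q9 = q9

q9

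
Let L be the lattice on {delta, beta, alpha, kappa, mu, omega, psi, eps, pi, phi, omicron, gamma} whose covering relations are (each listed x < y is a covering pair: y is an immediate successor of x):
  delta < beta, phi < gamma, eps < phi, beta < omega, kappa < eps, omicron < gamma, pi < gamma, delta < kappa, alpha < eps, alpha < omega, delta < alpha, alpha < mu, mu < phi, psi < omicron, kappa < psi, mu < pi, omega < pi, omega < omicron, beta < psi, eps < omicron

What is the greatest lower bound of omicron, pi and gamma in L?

omega

Common lower bounds of {omicron, pi, gamma}: alpha, beta, delta, omega.
The greatest among these is omega.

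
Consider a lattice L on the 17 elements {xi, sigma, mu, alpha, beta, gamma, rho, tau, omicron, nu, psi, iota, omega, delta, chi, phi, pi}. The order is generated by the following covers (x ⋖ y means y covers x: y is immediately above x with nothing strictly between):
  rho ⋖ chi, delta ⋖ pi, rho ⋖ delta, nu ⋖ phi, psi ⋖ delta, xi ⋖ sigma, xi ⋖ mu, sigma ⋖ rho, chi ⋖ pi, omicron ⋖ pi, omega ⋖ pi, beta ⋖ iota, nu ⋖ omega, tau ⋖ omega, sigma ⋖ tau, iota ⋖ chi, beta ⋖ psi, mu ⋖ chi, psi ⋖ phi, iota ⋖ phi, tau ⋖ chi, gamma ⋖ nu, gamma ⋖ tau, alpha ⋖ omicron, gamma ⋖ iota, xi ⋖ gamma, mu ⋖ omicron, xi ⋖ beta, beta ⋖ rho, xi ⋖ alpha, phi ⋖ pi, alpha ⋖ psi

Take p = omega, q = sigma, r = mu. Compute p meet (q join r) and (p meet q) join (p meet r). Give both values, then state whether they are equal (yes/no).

q join r = chi, so p meet (q join r) = omega meet chi = tau.
p meet q = sigma and p meet r = xi, so (p meet q) join (p meet r) = sigma join xi = sigma.
Equal: no.

tau; sigma; no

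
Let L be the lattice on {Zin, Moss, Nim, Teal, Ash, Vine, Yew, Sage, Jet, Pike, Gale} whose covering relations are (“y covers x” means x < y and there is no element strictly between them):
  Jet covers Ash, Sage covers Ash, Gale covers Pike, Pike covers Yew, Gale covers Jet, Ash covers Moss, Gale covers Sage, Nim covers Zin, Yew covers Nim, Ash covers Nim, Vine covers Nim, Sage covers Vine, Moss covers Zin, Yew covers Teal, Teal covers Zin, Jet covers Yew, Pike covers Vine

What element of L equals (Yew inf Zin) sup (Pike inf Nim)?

Nim

Yew ∧ Zin = Zin
Pike ∧ Nim = Nim
Zin ∨ Nim = Nim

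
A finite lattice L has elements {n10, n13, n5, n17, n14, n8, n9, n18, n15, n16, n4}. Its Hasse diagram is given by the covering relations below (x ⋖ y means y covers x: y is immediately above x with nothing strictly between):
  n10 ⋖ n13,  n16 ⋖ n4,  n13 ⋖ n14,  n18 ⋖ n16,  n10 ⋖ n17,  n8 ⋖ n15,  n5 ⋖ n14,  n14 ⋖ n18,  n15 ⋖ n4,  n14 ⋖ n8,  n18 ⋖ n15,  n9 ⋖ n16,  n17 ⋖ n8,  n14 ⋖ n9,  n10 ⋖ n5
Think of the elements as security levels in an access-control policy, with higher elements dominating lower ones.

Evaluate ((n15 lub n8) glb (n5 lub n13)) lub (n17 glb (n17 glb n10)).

n15 ∨ n8 = n15
n5 ∨ n13 = n14
n15 ∧ n14 = n14
n17 ∧ n10 = n10
n17 ∧ n10 = n10
n14 ∨ n10 = n14

n14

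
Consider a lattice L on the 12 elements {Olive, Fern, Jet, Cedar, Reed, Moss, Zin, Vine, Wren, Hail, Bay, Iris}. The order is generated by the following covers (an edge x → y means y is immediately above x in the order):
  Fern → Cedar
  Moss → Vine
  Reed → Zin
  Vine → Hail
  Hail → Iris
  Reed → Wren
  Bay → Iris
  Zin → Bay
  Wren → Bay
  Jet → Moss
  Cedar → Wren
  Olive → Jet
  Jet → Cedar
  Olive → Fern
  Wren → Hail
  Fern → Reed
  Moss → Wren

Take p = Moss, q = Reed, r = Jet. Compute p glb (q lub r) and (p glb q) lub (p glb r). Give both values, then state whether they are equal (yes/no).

Moss; Jet; no

q lub r = Wren, so p glb (q lub r) = Moss glb Wren = Moss.
p glb q = Olive and p glb r = Jet, so (p glb q) lub (p glb r) = Olive lub Jet = Jet.
Equal: no.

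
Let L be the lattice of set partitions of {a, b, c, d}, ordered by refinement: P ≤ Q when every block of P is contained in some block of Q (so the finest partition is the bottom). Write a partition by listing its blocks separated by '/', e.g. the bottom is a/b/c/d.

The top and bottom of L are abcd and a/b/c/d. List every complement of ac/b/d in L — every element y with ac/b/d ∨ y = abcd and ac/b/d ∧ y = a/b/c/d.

a/bcd, ab/cd, abd/c, ad/bc

Need y with ac/b/d ∨ y = abcd and ac/b/d ∧ y = a/b/c/d.
Checking each element gives: a/bcd, ab/cd, abd/c, ad/bc.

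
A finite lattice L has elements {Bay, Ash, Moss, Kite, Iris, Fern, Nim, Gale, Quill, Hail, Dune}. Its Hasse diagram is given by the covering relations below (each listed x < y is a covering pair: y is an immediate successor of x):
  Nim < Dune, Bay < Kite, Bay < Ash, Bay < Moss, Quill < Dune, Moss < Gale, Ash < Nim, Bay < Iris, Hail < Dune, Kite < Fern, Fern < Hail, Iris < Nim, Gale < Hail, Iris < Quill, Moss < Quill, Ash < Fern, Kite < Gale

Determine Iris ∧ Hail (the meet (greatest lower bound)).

Common lower bounds of {Iris, Hail}: Bay.
The greatest among these is Bay.

Bay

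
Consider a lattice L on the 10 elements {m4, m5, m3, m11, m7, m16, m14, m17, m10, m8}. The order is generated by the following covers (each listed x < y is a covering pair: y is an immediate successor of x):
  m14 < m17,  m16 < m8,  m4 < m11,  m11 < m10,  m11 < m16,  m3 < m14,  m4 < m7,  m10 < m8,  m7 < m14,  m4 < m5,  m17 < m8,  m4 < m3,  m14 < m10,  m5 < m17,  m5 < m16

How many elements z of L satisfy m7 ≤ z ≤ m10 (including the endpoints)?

The interval [m7, m10] = {m10, m14, m7}, which has 3 elements.

3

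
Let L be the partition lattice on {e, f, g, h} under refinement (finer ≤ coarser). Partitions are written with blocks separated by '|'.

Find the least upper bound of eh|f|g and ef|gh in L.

efgh

The join of eh|f|g and ef|gh merges any blocks that overlap across the partitions, giving efgh.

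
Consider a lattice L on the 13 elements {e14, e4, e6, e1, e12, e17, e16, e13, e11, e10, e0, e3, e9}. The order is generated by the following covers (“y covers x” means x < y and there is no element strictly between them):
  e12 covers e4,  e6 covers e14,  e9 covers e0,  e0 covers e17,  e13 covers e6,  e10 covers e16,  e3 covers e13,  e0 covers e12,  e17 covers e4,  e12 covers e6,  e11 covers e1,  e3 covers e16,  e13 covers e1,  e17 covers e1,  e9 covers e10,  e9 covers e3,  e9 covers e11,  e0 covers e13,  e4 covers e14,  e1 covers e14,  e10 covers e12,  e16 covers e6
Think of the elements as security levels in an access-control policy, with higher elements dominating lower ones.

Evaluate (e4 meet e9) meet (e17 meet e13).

e4 ∧ e9 = e4
e17 ∧ e13 = e1
e4 ∧ e1 = e14

e14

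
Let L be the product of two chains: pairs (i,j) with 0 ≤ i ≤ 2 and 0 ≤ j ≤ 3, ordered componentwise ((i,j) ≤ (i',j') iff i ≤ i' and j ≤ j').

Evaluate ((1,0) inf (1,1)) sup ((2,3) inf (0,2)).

(1,2)

(1,0) ∧ (1,1) = (1,0)
(2,3) ∧ (0,2) = (0,2)
(1,0) ∨ (0,2) = (1,2)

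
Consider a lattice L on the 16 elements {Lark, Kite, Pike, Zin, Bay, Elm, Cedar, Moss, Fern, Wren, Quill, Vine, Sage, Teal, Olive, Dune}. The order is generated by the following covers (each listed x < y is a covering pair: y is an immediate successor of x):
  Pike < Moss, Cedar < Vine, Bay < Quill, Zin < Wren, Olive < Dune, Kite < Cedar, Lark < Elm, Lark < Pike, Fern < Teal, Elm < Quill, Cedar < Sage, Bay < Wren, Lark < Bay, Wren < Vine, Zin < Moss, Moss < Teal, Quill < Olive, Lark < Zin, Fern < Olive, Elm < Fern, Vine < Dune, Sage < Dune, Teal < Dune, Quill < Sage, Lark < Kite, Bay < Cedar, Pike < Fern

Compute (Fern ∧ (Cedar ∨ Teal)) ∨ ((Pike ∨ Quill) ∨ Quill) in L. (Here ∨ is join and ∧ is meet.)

Cedar ∨ Teal = Dune
Fern ∧ Dune = Fern
Pike ∨ Quill = Olive
Olive ∨ Quill = Olive
Fern ∨ Olive = Olive

Olive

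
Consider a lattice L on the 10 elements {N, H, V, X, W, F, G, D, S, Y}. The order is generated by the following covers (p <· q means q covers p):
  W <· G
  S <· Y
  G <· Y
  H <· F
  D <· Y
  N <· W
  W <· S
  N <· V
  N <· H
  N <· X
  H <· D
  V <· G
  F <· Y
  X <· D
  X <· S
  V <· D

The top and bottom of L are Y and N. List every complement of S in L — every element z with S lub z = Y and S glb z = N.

F, H, V

Need z with S ∨ z = Y and S ∧ z = N.
Checking each element gives: F, H, V.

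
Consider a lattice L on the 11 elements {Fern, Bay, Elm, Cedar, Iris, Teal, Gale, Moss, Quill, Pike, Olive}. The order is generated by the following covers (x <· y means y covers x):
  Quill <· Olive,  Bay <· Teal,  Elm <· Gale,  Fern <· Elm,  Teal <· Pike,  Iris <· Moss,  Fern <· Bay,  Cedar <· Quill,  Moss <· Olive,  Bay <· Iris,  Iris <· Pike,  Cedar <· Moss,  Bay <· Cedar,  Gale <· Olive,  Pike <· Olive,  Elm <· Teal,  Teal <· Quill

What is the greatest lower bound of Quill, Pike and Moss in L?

Common lower bounds of {Quill, Pike, Moss}: Bay, Fern.
The greatest among these is Bay.

Bay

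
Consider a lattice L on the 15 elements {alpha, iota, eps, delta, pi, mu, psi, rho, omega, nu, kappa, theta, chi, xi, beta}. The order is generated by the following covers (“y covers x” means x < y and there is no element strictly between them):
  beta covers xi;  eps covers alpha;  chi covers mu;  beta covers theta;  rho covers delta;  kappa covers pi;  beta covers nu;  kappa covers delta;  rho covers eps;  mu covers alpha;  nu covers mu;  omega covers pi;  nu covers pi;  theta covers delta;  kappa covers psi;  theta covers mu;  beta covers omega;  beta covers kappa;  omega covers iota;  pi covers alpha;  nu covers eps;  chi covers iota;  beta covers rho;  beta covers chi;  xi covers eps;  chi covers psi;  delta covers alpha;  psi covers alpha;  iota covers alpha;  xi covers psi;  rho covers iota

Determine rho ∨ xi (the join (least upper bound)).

Common upper bounds of {rho, xi}: beta.
The least among these is beta.

beta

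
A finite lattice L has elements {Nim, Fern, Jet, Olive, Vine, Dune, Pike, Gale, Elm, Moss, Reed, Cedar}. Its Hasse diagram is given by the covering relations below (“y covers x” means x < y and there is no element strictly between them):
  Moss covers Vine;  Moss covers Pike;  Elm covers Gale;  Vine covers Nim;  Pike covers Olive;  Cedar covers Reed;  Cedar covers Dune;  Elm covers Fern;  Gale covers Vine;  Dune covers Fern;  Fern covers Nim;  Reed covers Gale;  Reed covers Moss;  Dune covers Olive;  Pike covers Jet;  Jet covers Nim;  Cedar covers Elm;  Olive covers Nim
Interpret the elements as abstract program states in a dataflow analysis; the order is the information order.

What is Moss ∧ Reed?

Common lower bounds of {Moss, Reed}: Jet, Moss, Nim, Olive, Pike, Vine.
The greatest among these is Moss.

Moss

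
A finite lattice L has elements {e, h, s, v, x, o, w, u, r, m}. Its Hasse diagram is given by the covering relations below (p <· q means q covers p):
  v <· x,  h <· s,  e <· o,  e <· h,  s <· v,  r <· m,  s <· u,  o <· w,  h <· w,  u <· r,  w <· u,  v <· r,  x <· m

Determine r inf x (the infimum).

Common lower bounds of {r, x}: e, h, s, v.
The greatest among these is v.

v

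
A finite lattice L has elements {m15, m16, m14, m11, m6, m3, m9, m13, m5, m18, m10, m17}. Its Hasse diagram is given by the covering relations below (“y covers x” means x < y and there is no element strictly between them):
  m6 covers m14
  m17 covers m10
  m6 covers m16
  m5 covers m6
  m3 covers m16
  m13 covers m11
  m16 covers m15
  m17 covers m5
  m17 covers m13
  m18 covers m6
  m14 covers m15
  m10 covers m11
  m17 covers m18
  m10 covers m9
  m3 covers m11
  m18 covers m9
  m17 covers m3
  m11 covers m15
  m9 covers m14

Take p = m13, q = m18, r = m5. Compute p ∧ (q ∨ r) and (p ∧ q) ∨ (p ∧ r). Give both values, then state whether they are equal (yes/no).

m13; m15; no

q ∨ r = m17, so p ∧ (q ∨ r) = m13 ∧ m17 = m13.
p ∧ q = m15 and p ∧ r = m15, so (p ∧ q) ∨ (p ∧ r) = m15 ∨ m15 = m15.
Equal: no.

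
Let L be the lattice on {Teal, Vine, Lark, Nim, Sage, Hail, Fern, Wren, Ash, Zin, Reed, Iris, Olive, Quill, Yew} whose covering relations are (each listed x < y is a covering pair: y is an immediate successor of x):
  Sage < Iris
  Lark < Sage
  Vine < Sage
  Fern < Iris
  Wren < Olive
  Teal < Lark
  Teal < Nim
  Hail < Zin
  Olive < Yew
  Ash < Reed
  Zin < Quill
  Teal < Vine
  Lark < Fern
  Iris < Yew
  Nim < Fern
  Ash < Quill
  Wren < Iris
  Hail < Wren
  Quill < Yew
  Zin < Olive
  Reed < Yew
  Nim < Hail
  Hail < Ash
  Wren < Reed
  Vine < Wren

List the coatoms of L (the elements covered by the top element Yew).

Iris, Olive, Quill, Reed

The coatoms are exactly the elements covered by Yew: Iris, Olive, Quill, Reed.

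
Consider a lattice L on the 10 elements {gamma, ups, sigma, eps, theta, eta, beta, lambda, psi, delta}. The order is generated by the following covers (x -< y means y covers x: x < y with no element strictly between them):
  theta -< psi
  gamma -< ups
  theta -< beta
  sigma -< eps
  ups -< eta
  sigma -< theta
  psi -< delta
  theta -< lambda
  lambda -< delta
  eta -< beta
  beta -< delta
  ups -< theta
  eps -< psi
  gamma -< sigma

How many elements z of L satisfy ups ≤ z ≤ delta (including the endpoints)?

7

The interval [ups, delta] = {beta, delta, eta, lambda, psi, theta, ups}, which has 7 elements.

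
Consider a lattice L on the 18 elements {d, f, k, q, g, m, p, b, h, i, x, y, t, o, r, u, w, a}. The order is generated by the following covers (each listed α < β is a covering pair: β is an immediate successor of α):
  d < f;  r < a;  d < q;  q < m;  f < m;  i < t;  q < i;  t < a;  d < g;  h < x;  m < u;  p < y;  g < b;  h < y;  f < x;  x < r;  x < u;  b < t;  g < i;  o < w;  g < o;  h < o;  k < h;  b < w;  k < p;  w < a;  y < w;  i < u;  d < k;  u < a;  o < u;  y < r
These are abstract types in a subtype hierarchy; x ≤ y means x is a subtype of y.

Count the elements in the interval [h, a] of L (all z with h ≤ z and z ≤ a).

8

The interval [h, a] = {a, h, o, r, u, w, x, y}, which has 8 elements.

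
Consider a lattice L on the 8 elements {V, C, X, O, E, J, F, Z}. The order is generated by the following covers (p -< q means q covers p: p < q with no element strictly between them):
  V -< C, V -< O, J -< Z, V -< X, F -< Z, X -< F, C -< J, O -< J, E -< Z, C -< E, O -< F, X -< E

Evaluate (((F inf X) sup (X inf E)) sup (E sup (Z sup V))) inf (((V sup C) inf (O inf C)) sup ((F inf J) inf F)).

F ∧ X = X
X ∧ E = X
X ∨ X = X
Z ∨ V = Z
E ∨ Z = Z
X ∨ Z = Z
V ∨ C = C
O ∧ C = V
C ∧ V = V
F ∧ J = O
O ∧ F = O
V ∨ O = O
Z ∧ O = O

O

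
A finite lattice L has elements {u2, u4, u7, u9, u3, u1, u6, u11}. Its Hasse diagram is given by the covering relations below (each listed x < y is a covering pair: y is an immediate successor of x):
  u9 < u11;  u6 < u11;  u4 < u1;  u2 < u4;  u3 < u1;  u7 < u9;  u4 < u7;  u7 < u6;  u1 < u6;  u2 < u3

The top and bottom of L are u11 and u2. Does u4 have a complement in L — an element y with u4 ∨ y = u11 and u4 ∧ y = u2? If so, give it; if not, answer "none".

For every candidate y, either u4 ∨ y ≠ u11 or u4 ∧ y ≠ u2; no complement exists.

none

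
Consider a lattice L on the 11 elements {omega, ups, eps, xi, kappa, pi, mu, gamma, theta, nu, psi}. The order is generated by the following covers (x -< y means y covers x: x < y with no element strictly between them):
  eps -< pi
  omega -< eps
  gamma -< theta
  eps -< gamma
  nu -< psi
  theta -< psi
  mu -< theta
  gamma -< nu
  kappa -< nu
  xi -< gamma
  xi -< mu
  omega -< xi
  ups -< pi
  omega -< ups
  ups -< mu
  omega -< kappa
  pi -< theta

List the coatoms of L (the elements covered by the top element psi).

nu, theta

The coatoms are exactly the elements covered by psi: nu, theta.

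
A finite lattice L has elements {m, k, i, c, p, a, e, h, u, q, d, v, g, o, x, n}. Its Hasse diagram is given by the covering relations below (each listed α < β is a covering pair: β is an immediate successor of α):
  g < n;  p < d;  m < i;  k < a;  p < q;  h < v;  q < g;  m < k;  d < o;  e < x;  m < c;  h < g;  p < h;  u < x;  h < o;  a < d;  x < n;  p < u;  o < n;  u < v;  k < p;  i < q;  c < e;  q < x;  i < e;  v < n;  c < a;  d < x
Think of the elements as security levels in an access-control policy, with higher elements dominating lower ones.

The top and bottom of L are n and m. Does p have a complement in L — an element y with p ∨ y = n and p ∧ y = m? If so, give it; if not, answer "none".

none

For every candidate y, either p ∨ y ≠ n or p ∧ y ≠ m; no complement exists.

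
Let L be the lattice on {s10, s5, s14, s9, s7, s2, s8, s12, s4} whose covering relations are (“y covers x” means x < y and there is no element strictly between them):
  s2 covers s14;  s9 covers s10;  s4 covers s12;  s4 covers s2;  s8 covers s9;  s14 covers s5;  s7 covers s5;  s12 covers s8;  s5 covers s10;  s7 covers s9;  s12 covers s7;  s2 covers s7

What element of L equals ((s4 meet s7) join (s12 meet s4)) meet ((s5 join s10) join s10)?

s4 ∧ s7 = s7
s12 ∧ s4 = s12
s7 ∨ s12 = s12
s5 ∨ s10 = s5
s5 ∨ s10 = s5
s12 ∧ s5 = s5

s5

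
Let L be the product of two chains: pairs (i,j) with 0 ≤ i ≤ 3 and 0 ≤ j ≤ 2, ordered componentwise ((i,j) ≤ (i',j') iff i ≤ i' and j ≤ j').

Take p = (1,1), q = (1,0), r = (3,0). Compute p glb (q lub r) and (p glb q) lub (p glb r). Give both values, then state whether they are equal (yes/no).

(1,0); (1,0); yes

q lub r = (3,0), so p glb (q lub r) = (1,1) glb (3,0) = (1,0).
p glb q = (1,0) and p glb r = (1,0), so (p glb q) lub (p glb r) = (1,0) lub (1,0) = (1,0).
Equal: yes.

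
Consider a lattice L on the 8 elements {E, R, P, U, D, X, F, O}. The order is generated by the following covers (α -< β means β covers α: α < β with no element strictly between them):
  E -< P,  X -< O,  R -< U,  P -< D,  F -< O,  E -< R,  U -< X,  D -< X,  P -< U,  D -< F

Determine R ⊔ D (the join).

Common upper bounds of {R, D}: O, X.
The least among these is X.

X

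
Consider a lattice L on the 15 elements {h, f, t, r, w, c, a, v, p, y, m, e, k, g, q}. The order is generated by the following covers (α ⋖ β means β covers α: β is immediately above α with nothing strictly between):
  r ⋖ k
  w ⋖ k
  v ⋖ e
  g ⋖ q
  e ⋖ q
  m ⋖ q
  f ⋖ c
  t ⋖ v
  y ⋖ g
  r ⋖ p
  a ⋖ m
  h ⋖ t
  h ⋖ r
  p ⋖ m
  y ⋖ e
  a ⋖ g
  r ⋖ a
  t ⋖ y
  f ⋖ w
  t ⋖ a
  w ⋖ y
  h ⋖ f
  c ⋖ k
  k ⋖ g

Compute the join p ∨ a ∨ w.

Common upper bounds of {p, a, w}: q.
The least among these is q.

q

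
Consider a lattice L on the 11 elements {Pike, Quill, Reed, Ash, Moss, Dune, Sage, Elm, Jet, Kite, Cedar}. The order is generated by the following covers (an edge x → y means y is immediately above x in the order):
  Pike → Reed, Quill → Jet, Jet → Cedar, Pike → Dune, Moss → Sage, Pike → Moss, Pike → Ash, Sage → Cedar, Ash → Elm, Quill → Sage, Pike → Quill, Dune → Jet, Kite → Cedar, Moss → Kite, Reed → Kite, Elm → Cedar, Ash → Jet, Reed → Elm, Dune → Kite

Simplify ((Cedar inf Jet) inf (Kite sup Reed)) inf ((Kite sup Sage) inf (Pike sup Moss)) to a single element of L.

Pike

Cedar ∧ Jet = Jet
Kite ∨ Reed = Kite
Jet ∧ Kite = Dune
Kite ∨ Sage = Cedar
Pike ∨ Moss = Moss
Cedar ∧ Moss = Moss
Dune ∧ Moss = Pike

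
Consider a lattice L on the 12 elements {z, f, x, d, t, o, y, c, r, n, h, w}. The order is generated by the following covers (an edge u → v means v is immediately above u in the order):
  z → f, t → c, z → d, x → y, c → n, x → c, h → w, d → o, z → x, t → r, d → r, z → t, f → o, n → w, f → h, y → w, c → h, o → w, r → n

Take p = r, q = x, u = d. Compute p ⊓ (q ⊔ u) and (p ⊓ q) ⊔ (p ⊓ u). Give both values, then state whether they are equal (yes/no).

q ⊔ u = n, so p ⊓ (q ⊔ u) = r ⊓ n = r.
p ⊓ q = z and p ⊓ u = d, so (p ⊓ q) ⊔ (p ⊓ u) = z ⊔ d = d.
Equal: no.

r; d; no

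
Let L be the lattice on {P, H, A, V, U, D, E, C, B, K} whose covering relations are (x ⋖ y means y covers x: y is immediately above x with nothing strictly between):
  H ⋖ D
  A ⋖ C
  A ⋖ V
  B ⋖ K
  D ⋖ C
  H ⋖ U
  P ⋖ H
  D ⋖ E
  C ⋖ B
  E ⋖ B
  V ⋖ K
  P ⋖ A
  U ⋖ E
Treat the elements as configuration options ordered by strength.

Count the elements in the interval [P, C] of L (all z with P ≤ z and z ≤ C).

The interval [P, C] = {A, C, D, H, P}, which has 5 elements.

5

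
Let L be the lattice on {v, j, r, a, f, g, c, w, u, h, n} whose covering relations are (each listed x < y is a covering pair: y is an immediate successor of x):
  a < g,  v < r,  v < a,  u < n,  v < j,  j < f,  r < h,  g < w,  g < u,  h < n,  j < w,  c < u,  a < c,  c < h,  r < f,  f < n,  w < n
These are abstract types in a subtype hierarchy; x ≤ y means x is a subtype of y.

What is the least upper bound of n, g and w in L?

Common upper bounds of {n, g, w}: n.
The least among these is n.

n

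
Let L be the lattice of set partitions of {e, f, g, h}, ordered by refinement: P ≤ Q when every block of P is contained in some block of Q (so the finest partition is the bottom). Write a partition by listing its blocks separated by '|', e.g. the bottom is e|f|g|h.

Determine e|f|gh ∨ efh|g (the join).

Common upper bounds of {e|f|gh, efh|g}: efgh.
The least among these is efgh.

efgh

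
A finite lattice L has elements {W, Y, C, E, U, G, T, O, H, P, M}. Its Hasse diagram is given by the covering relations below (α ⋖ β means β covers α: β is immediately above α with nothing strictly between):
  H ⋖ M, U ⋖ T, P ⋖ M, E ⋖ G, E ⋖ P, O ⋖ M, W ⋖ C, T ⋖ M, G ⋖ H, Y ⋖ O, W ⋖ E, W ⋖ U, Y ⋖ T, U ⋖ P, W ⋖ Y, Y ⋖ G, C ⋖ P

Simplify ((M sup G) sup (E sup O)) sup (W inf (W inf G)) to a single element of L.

M ∨ G = M
E ∨ O = M
M ∨ M = M
W ∧ G = W
W ∧ W = W
M ∨ W = M

M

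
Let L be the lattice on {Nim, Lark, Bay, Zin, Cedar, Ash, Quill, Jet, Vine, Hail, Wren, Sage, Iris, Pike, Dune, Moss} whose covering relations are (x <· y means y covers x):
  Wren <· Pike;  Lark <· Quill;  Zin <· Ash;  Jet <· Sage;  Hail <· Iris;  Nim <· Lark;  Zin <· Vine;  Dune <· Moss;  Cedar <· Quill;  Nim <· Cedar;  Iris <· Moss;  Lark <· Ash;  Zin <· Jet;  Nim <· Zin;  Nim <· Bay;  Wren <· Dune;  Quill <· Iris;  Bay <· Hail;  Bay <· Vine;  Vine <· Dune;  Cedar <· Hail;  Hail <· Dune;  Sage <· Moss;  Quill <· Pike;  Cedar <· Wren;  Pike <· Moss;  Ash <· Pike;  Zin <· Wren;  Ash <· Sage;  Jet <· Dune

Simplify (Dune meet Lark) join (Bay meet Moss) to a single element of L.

Dune ∧ Lark = Nim
Bay ∧ Moss = Bay
Nim ∨ Bay = Bay

Bay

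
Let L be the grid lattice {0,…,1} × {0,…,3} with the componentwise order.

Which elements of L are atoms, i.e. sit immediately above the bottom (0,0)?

(0,1), (1,0)

The atoms are exactly the elements that cover (0,0): (0,1), (1,0).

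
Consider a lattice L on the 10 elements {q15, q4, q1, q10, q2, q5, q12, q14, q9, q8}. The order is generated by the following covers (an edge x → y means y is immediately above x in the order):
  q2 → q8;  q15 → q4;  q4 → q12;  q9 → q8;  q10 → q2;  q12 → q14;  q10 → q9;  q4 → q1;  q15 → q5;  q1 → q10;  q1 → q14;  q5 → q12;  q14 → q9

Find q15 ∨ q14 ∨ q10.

Common upper bounds of {q15, q14, q10}: q8, q9.
The least among these is q9.

q9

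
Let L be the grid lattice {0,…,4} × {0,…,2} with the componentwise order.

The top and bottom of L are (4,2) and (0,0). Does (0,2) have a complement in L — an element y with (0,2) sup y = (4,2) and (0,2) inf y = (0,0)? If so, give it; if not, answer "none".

(4,0)

Need y with (0,2) ∨ y = (4,2) and (0,2) ∧ y = (0,0).
Checking each element gives: (4,0).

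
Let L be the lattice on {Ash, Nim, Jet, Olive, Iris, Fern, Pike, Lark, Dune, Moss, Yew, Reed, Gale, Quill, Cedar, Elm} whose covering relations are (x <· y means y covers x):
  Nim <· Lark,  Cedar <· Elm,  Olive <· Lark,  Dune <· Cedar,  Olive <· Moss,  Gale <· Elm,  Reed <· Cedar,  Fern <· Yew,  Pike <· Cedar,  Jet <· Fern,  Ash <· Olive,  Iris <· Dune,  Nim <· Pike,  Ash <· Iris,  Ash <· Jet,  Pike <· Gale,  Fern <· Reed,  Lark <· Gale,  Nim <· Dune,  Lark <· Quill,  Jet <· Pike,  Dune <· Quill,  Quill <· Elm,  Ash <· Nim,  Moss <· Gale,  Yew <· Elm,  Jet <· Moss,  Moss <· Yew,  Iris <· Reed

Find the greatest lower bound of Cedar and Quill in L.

Dune

Common lower bounds of {Cedar, Quill}: Ash, Dune, Iris, Nim.
The greatest among these is Dune.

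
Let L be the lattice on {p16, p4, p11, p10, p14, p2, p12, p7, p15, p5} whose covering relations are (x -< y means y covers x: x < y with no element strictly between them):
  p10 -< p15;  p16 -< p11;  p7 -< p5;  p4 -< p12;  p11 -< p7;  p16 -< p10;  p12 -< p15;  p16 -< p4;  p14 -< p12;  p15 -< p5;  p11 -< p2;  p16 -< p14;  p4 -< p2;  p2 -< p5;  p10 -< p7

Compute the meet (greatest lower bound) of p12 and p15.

Common lower bounds of {p12, p15}: p12, p14, p16, p4.
The greatest among these is p12.

p12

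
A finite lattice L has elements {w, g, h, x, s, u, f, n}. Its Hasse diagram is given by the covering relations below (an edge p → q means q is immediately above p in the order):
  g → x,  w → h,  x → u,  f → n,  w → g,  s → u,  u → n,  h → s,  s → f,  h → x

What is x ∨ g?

x

Common upper bounds of {x, g}: n, u, x.
The least among these is x.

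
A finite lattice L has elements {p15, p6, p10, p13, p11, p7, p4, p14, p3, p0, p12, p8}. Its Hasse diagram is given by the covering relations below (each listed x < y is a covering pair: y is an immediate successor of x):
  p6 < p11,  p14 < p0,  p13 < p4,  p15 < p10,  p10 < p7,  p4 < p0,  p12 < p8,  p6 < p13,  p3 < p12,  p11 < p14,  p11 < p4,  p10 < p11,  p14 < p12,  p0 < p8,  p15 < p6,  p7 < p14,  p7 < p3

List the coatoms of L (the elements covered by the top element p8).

p0, p12

The coatoms are exactly the elements covered by p8: p0, p12.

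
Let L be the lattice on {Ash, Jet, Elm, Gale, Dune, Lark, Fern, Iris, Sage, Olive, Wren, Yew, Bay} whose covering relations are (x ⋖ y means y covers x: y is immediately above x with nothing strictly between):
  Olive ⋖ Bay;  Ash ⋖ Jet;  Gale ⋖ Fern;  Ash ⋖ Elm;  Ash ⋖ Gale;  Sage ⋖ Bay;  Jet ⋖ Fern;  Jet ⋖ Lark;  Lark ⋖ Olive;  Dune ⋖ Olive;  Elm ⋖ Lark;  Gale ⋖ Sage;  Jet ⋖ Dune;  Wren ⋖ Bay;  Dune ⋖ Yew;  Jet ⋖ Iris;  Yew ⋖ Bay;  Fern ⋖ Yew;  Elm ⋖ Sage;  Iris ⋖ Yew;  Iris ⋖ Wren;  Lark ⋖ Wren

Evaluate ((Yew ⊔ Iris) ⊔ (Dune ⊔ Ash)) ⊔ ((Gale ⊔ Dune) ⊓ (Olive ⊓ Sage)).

Yew

Yew ∨ Iris = Yew
Dune ∨ Ash = Dune
Yew ∨ Dune = Yew
Gale ∨ Dune = Yew
Olive ∧ Sage = Elm
Yew ∧ Elm = Ash
Yew ∨ Ash = Yew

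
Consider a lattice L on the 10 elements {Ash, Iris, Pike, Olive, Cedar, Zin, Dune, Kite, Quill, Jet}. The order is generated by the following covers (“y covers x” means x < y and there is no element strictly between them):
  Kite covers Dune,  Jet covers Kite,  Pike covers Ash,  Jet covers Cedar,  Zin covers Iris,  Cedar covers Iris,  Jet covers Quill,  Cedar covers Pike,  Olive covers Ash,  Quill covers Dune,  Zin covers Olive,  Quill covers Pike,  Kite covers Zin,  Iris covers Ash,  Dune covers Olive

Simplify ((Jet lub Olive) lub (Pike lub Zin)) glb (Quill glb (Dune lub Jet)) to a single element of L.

Jet ∨ Olive = Jet
Pike ∨ Zin = Jet
Jet ∨ Jet = Jet
Dune ∨ Jet = Jet
Quill ∧ Jet = Quill
Jet ∧ Quill = Quill

Quill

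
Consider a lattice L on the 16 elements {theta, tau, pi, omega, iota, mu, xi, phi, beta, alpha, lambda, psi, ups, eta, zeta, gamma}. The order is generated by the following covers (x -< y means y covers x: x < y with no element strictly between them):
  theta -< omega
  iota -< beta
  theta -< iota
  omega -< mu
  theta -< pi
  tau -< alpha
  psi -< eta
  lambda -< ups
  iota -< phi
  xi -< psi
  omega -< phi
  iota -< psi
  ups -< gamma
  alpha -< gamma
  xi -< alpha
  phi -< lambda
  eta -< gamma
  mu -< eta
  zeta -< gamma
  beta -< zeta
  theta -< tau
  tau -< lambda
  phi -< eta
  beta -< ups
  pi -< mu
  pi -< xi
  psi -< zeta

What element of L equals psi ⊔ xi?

psi

psi ∨ xi = psi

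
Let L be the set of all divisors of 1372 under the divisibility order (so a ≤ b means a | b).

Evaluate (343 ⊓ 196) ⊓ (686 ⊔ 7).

49

343 ∧ 196 = 49
686 ∨ 7 = 686
49 ∧ 686 = 49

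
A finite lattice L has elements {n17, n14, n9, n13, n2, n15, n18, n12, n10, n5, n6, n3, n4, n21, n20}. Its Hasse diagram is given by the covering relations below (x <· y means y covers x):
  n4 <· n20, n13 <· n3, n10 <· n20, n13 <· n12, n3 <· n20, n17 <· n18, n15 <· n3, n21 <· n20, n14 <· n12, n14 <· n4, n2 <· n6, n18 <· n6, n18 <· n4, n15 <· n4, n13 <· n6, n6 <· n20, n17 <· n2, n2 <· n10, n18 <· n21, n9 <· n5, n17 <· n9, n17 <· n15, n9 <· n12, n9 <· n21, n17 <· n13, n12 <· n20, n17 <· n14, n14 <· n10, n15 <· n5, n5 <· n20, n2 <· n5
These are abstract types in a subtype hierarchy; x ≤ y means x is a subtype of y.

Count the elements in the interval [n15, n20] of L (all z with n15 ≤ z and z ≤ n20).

The interval [n15, n20] = {n15, n20, n3, n4, n5}, which has 5 elements.

5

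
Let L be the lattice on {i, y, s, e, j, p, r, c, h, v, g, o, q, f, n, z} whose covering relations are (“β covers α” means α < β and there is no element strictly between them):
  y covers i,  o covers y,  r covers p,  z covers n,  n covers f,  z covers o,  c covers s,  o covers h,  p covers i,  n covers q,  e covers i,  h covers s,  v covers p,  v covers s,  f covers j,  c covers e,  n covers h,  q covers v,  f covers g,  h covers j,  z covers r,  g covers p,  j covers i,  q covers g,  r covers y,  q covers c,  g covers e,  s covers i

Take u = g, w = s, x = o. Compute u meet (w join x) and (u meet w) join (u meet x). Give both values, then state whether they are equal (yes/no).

i; i; yes

w join x = o, so u meet (w join x) = g meet o = i.
u meet w = i and u meet x = i, so (u meet w) join (u meet x) = i join i = i.
Equal: yes.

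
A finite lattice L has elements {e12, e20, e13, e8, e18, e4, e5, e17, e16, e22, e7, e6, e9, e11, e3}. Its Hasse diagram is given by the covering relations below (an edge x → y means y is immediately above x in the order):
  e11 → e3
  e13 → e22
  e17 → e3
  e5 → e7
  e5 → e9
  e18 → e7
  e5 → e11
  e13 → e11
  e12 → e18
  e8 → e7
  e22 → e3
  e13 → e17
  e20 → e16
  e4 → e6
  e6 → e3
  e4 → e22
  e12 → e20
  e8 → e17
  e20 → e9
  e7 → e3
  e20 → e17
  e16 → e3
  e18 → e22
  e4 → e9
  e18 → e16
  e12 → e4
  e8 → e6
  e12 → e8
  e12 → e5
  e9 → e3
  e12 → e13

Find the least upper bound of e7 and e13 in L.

Common upper bounds of {e7, e13}: e3.
The least among these is e3.

e3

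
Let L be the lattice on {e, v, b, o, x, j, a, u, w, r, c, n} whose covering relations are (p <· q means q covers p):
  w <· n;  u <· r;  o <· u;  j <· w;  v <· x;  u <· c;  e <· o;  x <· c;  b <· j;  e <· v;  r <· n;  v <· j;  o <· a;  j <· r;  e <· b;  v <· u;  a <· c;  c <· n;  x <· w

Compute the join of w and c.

Common upper bounds of {w, c}: n.
The least among these is n.

n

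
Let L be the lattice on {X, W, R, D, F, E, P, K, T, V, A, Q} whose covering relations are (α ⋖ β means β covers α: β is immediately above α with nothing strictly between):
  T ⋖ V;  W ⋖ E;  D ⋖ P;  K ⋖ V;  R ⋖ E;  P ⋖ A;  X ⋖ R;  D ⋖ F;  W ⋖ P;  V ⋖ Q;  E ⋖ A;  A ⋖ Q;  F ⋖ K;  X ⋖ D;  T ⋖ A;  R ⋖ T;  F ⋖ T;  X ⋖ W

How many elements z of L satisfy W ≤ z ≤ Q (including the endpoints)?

The interval [W, Q] = {A, E, P, Q, W}, which has 5 elements.

5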